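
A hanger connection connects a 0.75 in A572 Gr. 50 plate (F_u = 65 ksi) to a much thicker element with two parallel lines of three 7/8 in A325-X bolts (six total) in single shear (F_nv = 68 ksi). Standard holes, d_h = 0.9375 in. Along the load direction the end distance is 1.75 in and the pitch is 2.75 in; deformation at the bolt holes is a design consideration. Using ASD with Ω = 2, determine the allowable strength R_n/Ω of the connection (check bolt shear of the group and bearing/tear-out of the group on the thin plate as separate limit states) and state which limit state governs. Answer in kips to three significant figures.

123 kips (bolt shear governs)

Bolt shear: A_b = π·0.875²/4 = 0.6013 in²; R_n = 68 × 0.6013 × 6 × 1 = 245.3 kips → 245.3 / 2 = 123 kips.
Bearing (1.2 l_c t F_u ≤ 2.4 d t F_u): upper limit = 2.4·0.875·0.75·65 = 102.4 kips.
  Edge l_c = 1.75 − 0.9375/2 = 1.281 → r_n = 74.95 kips; interior l_c = 2.75 − 0.9375 = 1.812 → r_n = 102.4 kips.
  R_n,bearing = 2·74.95 + 4·102.4 = 559.4 kips → 559.4 / 2 = 280 kips.
Bolt shear governs: 123 kips.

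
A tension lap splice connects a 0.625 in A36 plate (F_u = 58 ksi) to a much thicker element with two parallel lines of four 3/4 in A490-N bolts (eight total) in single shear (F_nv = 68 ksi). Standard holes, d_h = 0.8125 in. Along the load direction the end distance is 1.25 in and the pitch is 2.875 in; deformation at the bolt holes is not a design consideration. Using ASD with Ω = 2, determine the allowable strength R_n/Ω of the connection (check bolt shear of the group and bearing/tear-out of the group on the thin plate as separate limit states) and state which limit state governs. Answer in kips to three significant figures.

120 kips (bolt shear governs)

Bolt shear: A_b = π·0.75²/4 = 0.4418 in²; R_n = 68 × 0.4418 × 8 × 1 = 240.3 kips → 240.3 / 2 = 120 kips.
Bearing (1.5 l_c t F_u ≤ 3.0 d t F_u): upper limit = 3.0·0.75·0.625·58 = 81.56 kips.
  Edge l_c = 1.25 − 0.8125/2 = 0.8438 → r_n = 45.88 kips; interior l_c = 2.875 − 0.8125 = 2.062 → r_n = 81.56 kips.
  R_n,bearing = 2·45.88 + 6·81.56 = 581.1 kips → 581.1 / 2 = 291 kips.
Bolt shear governs: 120 kips.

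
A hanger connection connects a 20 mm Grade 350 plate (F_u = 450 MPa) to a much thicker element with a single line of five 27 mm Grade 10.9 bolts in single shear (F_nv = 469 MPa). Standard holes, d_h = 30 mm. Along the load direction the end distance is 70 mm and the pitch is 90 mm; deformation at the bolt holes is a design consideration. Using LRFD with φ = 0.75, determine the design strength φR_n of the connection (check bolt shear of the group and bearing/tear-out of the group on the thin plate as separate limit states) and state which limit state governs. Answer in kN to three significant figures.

Bolt shear: A_b = π·27²/4 = 572.6 mm²; R_n = 469 × 572.6 × 5 × 1 / 1000 = 1343 kN → 0.75 × 1343 = 1010 kN.
Bearing (1.2 l_c t F_u ≤ 2.4 d t F_u): upper limit = 2.4·27·20·450 / 1000 = 583.2 kN.
  Edge l_c = 70 − 30/2 = 55 → r_n = 583.2 kN; interior l_c = 90 − 30 = 60 → r_n = 583.2 kN.
  R_n,bearing = 1·583.2 + 4·583.2 = 2916 kN → 0.75 × 2916 = 2190 kN.
Bolt shear governs: 1010 kN.

1010 kN (bolt shear governs)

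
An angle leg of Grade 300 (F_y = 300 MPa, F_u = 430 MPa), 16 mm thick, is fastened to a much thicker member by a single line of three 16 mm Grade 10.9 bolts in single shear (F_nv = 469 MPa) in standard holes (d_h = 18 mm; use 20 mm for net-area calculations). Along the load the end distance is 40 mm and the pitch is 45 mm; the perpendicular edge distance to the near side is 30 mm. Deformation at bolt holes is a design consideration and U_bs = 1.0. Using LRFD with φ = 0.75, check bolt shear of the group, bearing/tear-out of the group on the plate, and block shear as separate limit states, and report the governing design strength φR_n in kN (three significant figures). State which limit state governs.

212 kN (bolt shear governs)

Bolt shear: A_b = π·16²/4 = 201.1 mm²; R_n = 469 × 201.1 × 3 × 1 / 1000 = 282.9 kN → 0.75 × 282.9 = 212 kN.
Bearing: edge l_c = 31, r_n = 255.9 kN; interior l_c = 27, r_n = 222.9 kN; R_n = 255.9 + 2·222.9 = 701.8 kN → 526 kN.
Block shear: A_gv = 2080, A_nv = 1280, A_nt = 320 mm²; R_n = min(0.6F_uA_nv, 0.6F_yA_gv) + U_bs·F_u·A_nt = 467.8 kN → 351 kN.
Bolt shear governs: 212 kN.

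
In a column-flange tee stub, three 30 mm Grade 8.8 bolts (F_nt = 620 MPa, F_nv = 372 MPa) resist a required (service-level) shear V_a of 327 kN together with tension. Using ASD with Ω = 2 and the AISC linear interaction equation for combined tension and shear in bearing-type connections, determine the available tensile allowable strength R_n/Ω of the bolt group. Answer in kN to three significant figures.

310 kN

A_b = π·30²/4 = 706.9 mm²; f_rv = 327 × 1000 / (3 × 706.9) = 154.2 MPa.
F'_nt = 1.3 F_nt − (Ω F_nt / F_nv) f_rv = 1.3·620 − (2·620/372)·154.2 = 292 MPa, capped at F_nt → F'_nt = 292 MPa.
R_n = F'_nt · A_b · n = 292 × 706.9 × 3 / 1000 = 619.2 kN.
Allowable strength R_n/Ω = 619.2 / 2 = 310 kN.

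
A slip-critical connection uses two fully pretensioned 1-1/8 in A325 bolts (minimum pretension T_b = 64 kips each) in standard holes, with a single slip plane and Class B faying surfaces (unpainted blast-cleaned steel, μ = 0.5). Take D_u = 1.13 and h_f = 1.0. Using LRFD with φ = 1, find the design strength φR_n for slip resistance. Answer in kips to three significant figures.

R_n = μ · D_u · h_f · T_b · n_s · n_b = 0.5 × 1.13 × 1.0 × 64 × 1 × 2 = 72.32 kips.
Design strength φR_n = 1 × 72.32 = 72.3 kips.

72.3 kips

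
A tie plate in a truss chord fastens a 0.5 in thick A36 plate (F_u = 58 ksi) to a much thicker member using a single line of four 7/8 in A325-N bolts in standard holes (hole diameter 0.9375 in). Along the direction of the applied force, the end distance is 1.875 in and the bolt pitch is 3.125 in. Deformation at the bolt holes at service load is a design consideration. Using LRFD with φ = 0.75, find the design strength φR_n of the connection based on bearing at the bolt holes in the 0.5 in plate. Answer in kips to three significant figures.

Per bolt r_n = 1.2 l_c t F_u ≤ 2.4 d t F_u; upper limit = 2.4 × 0.875 × 0.5 × 58 = 60.9 kips.
Edge bolt: l_c = 1.875 − 0.9375/2 = 1.406 in → 1.2 × 1.406 × 0.5 × 58 = 48.94 → r_n = 48.94 kips.
Interior bolts: l_c = 3.125 − 0.9375 = 2.188 in → 1.2 × 2.188 × 0.5 × 58 = 76.12 → r_n = 60.9 kips.
R_n = 1 × 48.94 + 3 × 60.9 = 231.6 kips.
Design strength φR_n = 0.75 × 231.6 = 174 kips.

174 kips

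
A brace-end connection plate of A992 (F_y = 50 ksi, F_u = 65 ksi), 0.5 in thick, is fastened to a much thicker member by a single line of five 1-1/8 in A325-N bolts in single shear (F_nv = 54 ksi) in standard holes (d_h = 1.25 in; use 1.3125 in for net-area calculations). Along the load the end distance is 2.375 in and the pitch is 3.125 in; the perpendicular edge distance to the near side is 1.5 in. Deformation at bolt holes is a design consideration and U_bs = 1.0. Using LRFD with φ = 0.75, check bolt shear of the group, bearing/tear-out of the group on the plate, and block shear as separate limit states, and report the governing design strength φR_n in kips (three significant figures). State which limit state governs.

152 kips (block shear governs)

Bolt shear: A_b = π·1.125²/4 = 0.994 in²; R_n = 54 × 0.994 × 5 × 1 = 268.4 kips → 0.75 × 268.4 = 201 kips.
Bearing: edge l_c = 1.75, r_n = 68.25 kips; interior l_c = 1.875, r_n = 73.12 kips; R_n = 68.25 + 4·73.12 = 360.8 kips → 271 kips.
Block shear: A_gv = 7.438, A_nv = 4.484, A_nt = 0.4219 in²; R_n = min(0.6F_uA_nv, 0.6F_yA_gv) + U_bs·F_u·A_nt = 202.3 kips → 152 kips.
Block shear governs: 152 kips.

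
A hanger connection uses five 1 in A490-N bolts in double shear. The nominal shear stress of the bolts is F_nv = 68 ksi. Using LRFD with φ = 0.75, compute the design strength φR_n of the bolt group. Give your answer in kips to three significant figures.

401 kips

A_b = π × 1² / 4 = 0.7854 in².
R_n = F_nv · A_b · n · n_s = 68 × 0.7854 × 5 × 2 = 534.1 kips.
Design strength φR_n = 0.75 × 534.1 = 401 kips.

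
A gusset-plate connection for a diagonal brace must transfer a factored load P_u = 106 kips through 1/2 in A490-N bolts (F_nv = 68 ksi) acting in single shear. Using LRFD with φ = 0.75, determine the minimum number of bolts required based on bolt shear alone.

11 bolts

A_b = π·0.5²/4 = 0.1963 in².
Per-bolt design strength φR_n = 0.75 × 68 × 0.1963 × 1 = 10.01 kips.
n ≥ 106 / 10.01 = 10.59 → use 11 bolts.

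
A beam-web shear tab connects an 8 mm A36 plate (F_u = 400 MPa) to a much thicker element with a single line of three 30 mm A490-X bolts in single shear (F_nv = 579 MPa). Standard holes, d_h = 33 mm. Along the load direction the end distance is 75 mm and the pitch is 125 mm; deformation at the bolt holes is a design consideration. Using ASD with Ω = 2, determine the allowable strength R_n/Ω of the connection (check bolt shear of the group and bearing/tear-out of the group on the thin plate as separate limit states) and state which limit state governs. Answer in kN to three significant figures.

Bolt shear: A_b = π·30²/4 = 706.9 mm²; R_n = 579 × 706.9 × 3 × 1 / 1000 = 1228 kN → 1228 / 2 = 614 kN.
Bearing (1.2 l_c t F_u ≤ 2.4 d t F_u): upper limit = 2.4·30·8·400 / 1000 = 230.4 kN.
  Edge l_c = 75 − 33/2 = 58.5 → r_n = 224.6 kN; interior l_c = 125 − 33 = 92 → r_n = 230.4 kN.
  R_n,bearing = 1·224.6 + 2·230.4 = 685.4 kN → 685.4 / 2 = 343 kN.
Bearing governs: 343 kN.

343 kN (bearing governs)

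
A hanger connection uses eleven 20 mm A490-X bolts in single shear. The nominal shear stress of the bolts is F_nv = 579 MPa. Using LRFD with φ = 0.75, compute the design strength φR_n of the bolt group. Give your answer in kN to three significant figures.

1500 kN

A_b = π × 20² / 4 = 314.2 mm².
R_n = F_nv · A_b · n · n_s = 579 × 314.2 × 11 × 1 / 1000 = 2001 kN.
Design strength φR_n = 0.75 × 2001 = 1500 kN.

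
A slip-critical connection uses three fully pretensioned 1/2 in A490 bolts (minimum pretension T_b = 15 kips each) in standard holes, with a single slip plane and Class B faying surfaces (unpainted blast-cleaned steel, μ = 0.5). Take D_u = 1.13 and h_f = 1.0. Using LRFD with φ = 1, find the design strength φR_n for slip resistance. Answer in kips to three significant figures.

25.4 kips

R_n = μ · D_u · h_f · T_b · n_s · n_b = 0.5 × 1.13 × 1.0 × 15 × 1 × 3 = 25.42 kips.
Design strength φR_n = 1 × 25.42 = 25.4 kips.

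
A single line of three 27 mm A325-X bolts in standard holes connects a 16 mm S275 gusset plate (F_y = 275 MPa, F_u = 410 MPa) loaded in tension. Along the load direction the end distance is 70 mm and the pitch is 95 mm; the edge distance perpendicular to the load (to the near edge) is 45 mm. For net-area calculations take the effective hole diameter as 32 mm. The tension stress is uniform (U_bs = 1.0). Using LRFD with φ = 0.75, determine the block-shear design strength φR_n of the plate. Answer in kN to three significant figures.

Shear plane L_v = 70 + 2·95 = 260 mm; A_gv = 260 × 16 = 4160 mm².
A_nv = (260 − 2.5·32) × 16 = 2880 mm².
A_nt = (45 − 0.5·32) × 16 = 464 mm².
0.6 F_u A_nv = 708.5 kN; 0.6 F_y A_gv = 686.4 kN → shear yielding governs the shear term.
R_n = 686.4 + 1.0 × 410 × 464 / 1000 = 876.6 kN.
Design strength φR_n = 0.75 × 876.6 = 657 kN.

657 kN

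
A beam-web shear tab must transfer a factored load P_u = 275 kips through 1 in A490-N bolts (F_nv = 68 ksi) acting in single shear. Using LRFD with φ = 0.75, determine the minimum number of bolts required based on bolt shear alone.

A_b = π·1²/4 = 0.7854 in².
Per-bolt design strength φR_n = 0.75 × 68 × 0.7854 × 1 = 40.06 kips.
n ≥ 275 / 40.06 = 6.866 → use 7 bolts.

7 bolts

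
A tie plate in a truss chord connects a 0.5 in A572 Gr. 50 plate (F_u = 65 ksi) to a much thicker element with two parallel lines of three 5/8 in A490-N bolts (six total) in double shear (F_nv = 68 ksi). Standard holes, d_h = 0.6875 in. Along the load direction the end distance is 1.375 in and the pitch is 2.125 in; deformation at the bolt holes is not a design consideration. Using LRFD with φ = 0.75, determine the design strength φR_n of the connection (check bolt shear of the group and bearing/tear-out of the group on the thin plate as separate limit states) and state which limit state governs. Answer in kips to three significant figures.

Bolt shear: A_b = π·0.625²/4 = 0.3068 in²; R_n = 68 × 0.3068 × 6 × 2 = 250.3 kips → 0.75 × 250.3 = 188 kips.
Bearing (1.5 l_c t F_u ≤ 3.0 d t F_u): upper limit = 3.0·0.625·0.5·65 = 60.94 kips.
  Edge l_c = 1.375 − 0.6875/2 = 1.031 → r_n = 50.27 kips; interior l_c = 2.125 − 0.6875 = 1.438 → r_n = 60.94 kips.
  R_n,bearing = 2·50.27 + 4·60.94 = 344.3 kips → 0.75 × 344.3 = 258 kips.
Bolt shear governs: 188 kips.

188 kips (bolt shear governs)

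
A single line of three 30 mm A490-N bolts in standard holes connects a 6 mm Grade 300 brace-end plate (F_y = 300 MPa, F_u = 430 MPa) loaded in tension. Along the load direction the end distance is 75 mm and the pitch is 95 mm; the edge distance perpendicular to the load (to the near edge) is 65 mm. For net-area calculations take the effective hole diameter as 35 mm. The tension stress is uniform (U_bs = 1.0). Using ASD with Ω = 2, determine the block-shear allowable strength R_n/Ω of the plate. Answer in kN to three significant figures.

Shear plane L_v = 75 + 2·95 = 265 mm; A_gv = 265 × 6 = 1590 mm².
A_nv = (265 − 2.5·35) × 6 = 1065 mm².
A_nt = (65 − 0.5·35) × 6 = 285 mm².
0.6 F_u A_nv = 274.8 kN; 0.6 F_y A_gv = 286.2 kN → shear rupture governs the shear term.
R_n = 274.8 + 1.0 × 430 × 285 / 1000 = 397.3 kN.
Allowable strength R_n/Ω = 397.3 / 2 = 199 kN.

199 kN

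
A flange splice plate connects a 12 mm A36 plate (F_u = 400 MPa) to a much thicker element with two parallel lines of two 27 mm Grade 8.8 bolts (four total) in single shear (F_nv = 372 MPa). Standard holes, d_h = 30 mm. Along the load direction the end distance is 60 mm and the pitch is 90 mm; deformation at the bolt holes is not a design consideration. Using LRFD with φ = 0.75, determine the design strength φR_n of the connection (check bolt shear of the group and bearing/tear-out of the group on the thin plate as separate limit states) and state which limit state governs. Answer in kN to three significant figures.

639 kN (bolt shear governs)

Bolt shear: A_b = π·27²/4 = 572.6 mm²; R_n = 372 × 572.6 × 4 × 1 / 1000 = 852 kN → 0.75 × 852 = 639 kN.
Bearing (1.5 l_c t F_u ≤ 3.0 d t F_u): upper limit = 3.0·27·12·400 / 1000 = 388.8 kN.
  Edge l_c = 60 − 30/2 = 45 → r_n = 324 kN; interior l_c = 90 − 30 = 60 → r_n = 388.8 kN.
  R_n,bearing = 2·324 + 2·388.8 = 1426 kN → 0.75 × 1426 = 1070 kN.
Bolt shear governs: 639 kN.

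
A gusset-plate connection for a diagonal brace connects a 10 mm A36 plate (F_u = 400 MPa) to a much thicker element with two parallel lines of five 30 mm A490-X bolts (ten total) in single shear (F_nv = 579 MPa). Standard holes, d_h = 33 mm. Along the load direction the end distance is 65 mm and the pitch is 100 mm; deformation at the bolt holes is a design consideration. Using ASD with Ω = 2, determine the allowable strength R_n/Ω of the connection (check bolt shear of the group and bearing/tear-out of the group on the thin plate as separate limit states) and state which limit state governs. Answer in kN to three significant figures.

1380 kN (bearing governs)

Bolt shear: A_b = π·30²/4 = 706.9 mm²; R_n = 579 × 706.9 × 10 × 1 / 1000 = 4093 kN → 4093 / 2 = 2050 kN.
Bearing (1.2 l_c t F_u ≤ 2.4 d t F_u): upper limit = 2.4·30·10·400 / 1000 = 288 kN.
  Edge l_c = 65 − 33/2 = 48.5 → r_n = 232.8 kN; interior l_c = 100 − 33 = 67 → r_n = 288 kN.
  R_n,bearing = 2·232.8 + 8·288 = 2770 kN → 2770 / 2 = 1380 kN.
Bearing governs: 1380 kN.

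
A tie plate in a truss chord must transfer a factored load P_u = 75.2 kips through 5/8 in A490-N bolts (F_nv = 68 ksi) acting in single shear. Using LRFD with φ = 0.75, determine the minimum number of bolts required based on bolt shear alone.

A_b = π·0.625²/4 = 0.3068 in².
Per-bolt design strength φR_n = 0.75 × 68 × 0.3068 × 1 = 15.65 kips.
n ≥ 75.2 / 15.65 = 4.806 → use 5 bolts.

5 bolts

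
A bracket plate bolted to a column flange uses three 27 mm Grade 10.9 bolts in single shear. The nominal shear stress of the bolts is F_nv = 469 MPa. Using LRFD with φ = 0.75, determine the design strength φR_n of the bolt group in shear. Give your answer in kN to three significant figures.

A_b = π × 27² / 4 = 572.6 mm².
R_n = F_nv · A_b · n · n_s = 469 × 572.6 × 3 × 1 / 1000 = 805.6 kN.
Design strength φR_n = 0.75 × 805.6 = 604 kN.

604 kN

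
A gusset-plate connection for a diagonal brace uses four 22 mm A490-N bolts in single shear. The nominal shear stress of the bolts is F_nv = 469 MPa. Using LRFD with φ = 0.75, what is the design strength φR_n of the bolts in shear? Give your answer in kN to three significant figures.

A_b = π × 22² / 4 = 380.1 mm².
R_n = F_nv · A_b · n · n_s = 469 × 380.1 × 4 × 1 / 1000 = 713.1 kN.
Design strength φR_n = 0.75 × 713.1 = 535 kN.

535 kN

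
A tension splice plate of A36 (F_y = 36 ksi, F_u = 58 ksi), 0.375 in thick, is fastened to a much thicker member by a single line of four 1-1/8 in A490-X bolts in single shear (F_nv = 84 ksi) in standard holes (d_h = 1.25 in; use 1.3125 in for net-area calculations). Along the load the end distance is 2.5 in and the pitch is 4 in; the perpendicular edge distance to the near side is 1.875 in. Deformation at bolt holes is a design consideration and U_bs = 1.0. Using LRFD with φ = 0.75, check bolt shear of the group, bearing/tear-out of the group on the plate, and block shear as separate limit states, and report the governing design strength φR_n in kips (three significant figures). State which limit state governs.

108 kips (block shear governs)

Bolt shear: A_b = π·1.125²/4 = 0.994 in²; R_n = 84 × 0.994 × 4 × 1 = 334 kips → 0.75 × 334 = 250 kips.
Bearing: edge l_c = 1.875, r_n = 48.94 kips; interior l_c = 2.75, r_n = 58.72 kips; R_n = 48.94 + 3·58.72 = 225.1 kips → 169 kips.
Block shear: A_gv = 5.438, A_nv = 3.715, A_nt = 0.457 in²; R_n = min(0.6F_uA_nv, 0.6F_yA_gv) + U_bs·F_u·A_nt = 144 kips → 108 kips.
Block shear governs: 108 kips.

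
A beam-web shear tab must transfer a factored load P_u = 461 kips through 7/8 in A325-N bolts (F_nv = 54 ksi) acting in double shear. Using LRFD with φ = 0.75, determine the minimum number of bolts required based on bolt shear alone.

10 bolts

A_b = π·0.875²/4 = 0.6013 in².
Per-bolt design strength φR_n = 0.75 × 54 × 0.6013 × 2 = 48.71 kips.
n ≥ 461 / 48.71 = 9.465 → use 10 bolts.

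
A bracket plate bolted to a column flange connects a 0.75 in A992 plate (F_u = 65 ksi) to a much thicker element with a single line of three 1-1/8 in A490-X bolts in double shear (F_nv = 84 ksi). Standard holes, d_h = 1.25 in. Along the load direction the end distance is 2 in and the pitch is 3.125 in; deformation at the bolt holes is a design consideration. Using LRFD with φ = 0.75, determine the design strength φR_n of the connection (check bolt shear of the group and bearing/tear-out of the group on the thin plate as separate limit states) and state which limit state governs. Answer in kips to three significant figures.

Bolt shear: A_b = π·1.125²/4 = 0.994 in²; R_n = 84 × 0.994 × 3 × 2 = 501 kips → 0.75 × 501 = 376 kips.
Bearing (1.2 l_c t F_u ≤ 2.4 d t F_u): upper limit = 2.4·1.125·0.75·65 = 131.6 kips.
  Edge l_c = 2 − 1.25/2 = 1.375 → r_n = 80.44 kips; interior l_c = 3.125 − 1.25 = 1.875 → r_n = 109.7 kips.
  R_n,bearing = 1·80.44 + 2·109.7 = 299.8 kips → 0.75 × 299.8 = 225 kips.
Bearing governs: 225 kips.

225 kips (bearing governs)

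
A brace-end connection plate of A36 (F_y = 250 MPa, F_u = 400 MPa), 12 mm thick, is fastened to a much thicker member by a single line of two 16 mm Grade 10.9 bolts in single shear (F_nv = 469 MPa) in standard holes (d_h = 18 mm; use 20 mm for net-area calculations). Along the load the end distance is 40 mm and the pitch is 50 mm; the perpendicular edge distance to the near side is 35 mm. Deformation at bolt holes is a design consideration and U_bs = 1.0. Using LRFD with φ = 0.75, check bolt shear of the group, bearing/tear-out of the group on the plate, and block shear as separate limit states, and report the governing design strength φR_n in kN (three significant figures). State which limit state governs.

141 kN (bolt shear governs)

Bolt shear: A_b = π·16²/4 = 201.1 mm²; R_n = 469 × 201.1 × 2 × 1 / 1000 = 188.6 kN → 0.75 × 188.6 = 141 kN.
Bearing: edge l_c = 31, r_n = 178.6 kN; interior l_c = 32, r_n = 184.3 kN; R_n = 178.6 + 1·184.3 = 362.9 kN → 272 kN.
Block shear: A_gv = 1080, A_nv = 720, A_nt = 300 mm²; R_n = min(0.6F_uA_nv, 0.6F_yA_gv) + U_bs·F_u·A_nt = 282 kN → 212 kN.
Bolt shear governs: 141 kN.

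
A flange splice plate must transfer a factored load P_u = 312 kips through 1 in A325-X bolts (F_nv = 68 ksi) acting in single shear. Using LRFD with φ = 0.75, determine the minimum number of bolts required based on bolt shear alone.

A_b = π·1²/4 = 0.7854 in².
Per-bolt design strength φR_n = 0.75 × 68 × 0.7854 × 1 = 40.06 kips.
n ≥ 312 / 40.06 = 7.789 → use 8 bolts.

8 bolts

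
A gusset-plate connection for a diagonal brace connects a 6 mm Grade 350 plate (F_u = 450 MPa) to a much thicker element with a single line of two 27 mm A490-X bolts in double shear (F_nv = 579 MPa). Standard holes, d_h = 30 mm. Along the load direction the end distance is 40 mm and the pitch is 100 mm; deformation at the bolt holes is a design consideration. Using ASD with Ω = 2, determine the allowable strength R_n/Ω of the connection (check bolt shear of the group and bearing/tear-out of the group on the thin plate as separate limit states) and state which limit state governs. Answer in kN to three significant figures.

128 kN (bearing governs)

Bolt shear: A_b = π·27²/4 = 572.6 mm²; R_n = 579 × 572.6 × 2 × 2 / 1000 = 1326 kN → 1326 / 2 = 663 kN.
Bearing (1.2 l_c t F_u ≤ 2.4 d t F_u): upper limit = 2.4·27·6·450 / 1000 = 175 kN.
  Edge l_c = 40 − 30/2 = 25 → r_n = 81 kN; interior l_c = 100 − 30 = 70 → r_n = 175 kN.
  R_n,bearing = 1·81 + 1·175 = 256 kN → 256 / 2 = 128 kN.
Bearing governs: 128 kN.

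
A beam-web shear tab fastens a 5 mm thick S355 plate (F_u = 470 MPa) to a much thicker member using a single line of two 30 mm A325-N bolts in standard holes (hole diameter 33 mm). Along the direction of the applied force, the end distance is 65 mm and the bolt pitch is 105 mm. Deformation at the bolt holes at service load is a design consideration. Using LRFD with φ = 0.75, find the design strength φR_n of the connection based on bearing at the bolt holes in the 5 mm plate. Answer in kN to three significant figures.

Per bolt r_n = 1.2 l_c t F_u ≤ 2.4 d t F_u; upper limit = 2.4 × 30 × 5 × 470 / 1000 = 169.2 kN.
Edge bolt: l_c = 65 − 33/2 = 48.5 mm → 1.2 × 48.5 × 5 × 470 / 1000 = 136.8 → r_n = 136.8 kN.
Interior bolts: l_c = 105 − 33 = 72 mm → 1.2 × 72 × 5 × 470 / 1000 = 203 → r_n = 169.2 kN.
R_n = 1 × 136.8 + 1 × 169.2 = 306 kN.
Design strength φR_n = 0.75 × 306 = 229 kN.

229 kN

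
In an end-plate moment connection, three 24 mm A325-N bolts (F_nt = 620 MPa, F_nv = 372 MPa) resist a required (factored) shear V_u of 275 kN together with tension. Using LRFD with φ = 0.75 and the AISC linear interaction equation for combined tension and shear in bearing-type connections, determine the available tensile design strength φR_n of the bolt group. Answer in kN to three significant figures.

A_b = π·24²/4 = 452.4 mm²; f_rv = 275 × 1000 / (3 × 452.4) = 202.6 MPa.
F'_nt = 1.3 F_nt − (F_nt / φF_nv) f_rv = 1.3·620 − (620/(0.75·372))·202.6 = 355.7 MPa, capped at F_nt → F'_nt = 355.7 MPa.
R_n = F'_nt · A_b · n = 355.7 × 452.4 × 3 / 1000 = 482.8 kN.
Design strength φR_n = 0.75 × 482.8 = 362 kN.

362 kN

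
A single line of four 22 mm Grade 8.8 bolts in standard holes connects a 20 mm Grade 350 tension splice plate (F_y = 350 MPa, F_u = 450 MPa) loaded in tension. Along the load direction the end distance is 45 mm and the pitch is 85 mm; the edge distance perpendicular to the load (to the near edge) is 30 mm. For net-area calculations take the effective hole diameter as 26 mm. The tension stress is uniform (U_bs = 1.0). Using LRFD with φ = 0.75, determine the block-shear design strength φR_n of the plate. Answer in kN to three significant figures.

961 kN

Shear plane L_v = 45 + 3·85 = 300 mm; A_gv = 300 × 20 = 6000 mm².
A_nv = (300 − 3.5·26) × 20 = 4180 mm².
A_nt = (30 − 0.5·26) × 20 = 340 mm².
0.6 F_u A_nv = 1129 kN; 0.6 F_y A_gv = 1260 kN → shear rupture governs the shear term.
R_n = 1129 + 1.0 × 450 × 340 / 1000 = 1282 kN.
Design strength φR_n = 0.75 × 1282 = 961 kN.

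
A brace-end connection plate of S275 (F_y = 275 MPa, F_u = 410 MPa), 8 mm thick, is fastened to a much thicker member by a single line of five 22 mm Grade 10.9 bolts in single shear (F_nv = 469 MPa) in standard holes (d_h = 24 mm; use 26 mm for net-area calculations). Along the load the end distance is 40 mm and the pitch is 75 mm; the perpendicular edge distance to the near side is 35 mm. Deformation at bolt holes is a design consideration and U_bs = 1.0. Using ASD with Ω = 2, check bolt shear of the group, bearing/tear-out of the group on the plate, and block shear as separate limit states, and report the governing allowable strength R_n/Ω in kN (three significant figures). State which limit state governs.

256 kN (block shear governs)

Bolt shear: A_b = π·22²/4 = 380.1 mm²; R_n = 469 × 380.1 × 5 × 1 / 1000 = 891.4 kN → 891.4 / 2 = 446 kN.
Bearing: edge l_c = 28, r_n = 110.2 kN; interior l_c = 51, r_n = 173.2 kN; R_n = 110.2 + 4·173.2 = 802.9 kN → 401 kN.
Block shear: A_gv = 2720, A_nv = 1784, A_nt = 176 mm²; R_n = min(0.6F_uA_nv, 0.6F_yA_gv) + U_bs·F_u·A_nt = 511 kN → 256 kN.
Block shear governs: 256 kN.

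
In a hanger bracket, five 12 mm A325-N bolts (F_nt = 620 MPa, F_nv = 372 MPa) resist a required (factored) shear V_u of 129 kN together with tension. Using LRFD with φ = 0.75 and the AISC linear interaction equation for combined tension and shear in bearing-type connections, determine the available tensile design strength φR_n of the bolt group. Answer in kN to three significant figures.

127 kN

A_b = π·12²/4 = 113.1 mm²; f_rv = 129 × 1000 / (5 × 113.1) = 228.1 MPa.
F'_nt = 1.3 F_nt − (F_nt / φF_nv) f_rv = 1.3·620 − (620/(0.75·372))·228.1 = 299.1 MPa, capped at F_nt → F'_nt = 299.1 MPa.
R_n = F'_nt · A_b · n = 299.1 × 113.1 × 5 / 1000 = 169.1 kN.
Design strength φR_n = 0.75 × 169.1 = 127 kN.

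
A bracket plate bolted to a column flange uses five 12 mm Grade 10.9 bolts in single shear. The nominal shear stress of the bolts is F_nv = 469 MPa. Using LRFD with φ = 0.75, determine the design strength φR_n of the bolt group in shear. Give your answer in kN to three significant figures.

199 kN

A_b = π × 12² / 4 = 113.1 mm².
R_n = F_nv · A_b · n · n_s = 469 × 113.1 × 5 × 1 / 1000 = 265.2 kN.
Design strength φR_n = 0.75 × 265.2 = 199 kN.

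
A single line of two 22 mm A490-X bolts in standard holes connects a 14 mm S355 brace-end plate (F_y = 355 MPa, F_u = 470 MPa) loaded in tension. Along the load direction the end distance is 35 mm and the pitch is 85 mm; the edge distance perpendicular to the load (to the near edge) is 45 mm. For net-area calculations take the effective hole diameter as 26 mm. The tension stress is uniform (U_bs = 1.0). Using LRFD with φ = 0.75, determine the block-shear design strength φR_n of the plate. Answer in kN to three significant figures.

398 kN

Shear plane L_v = 35 + 1·85 = 120 mm; A_gv = 120 × 14 = 1680 mm².
A_nv = (120 − 1.5·26) × 14 = 1134 mm².
A_nt = (45 − 0.5·26) × 14 = 448 mm².
0.6 F_u A_nv = 319.8 kN; 0.6 F_y A_gv = 357.8 kN → shear rupture governs the shear term.
R_n = 319.8 + 1.0 × 470 × 448 / 1000 = 530.3 kN.
Design strength φR_n = 0.75 × 530.3 = 398 kN.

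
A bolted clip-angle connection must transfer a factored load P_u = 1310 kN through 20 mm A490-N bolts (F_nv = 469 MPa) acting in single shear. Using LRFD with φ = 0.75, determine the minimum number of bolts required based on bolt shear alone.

12 bolts

A_b = π·20²/4 = 314.2 mm².
Per-bolt design strength φR_n = 0.75 × 469 × 314.2 × 1 / 1000 = 110.5 kN.
n ≥ 1310 / 110.5 = 11.85 → use 12 bolts.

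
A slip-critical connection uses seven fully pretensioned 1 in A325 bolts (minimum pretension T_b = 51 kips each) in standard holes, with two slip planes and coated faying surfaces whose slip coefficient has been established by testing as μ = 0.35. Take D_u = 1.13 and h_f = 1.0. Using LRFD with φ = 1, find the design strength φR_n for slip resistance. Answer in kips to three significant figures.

282 kips

R_n = μ · D_u · h_f · T_b · n_s · n_b = 0.35 × 1.13 × 1.0 × 51 × 2 × 7 = 282.4 kips.
Design strength φR_n = 1 × 282.4 = 282 kips.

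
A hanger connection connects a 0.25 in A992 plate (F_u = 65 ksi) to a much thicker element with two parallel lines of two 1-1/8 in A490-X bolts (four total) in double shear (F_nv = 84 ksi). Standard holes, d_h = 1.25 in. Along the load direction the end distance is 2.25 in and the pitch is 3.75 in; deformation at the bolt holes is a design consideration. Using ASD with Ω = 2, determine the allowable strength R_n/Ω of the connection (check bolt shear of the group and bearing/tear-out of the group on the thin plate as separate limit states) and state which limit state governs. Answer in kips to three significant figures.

75.6 kips (bearing governs)

Bolt shear: A_b = π·1.125²/4 = 0.994 in²; R_n = 84 × 0.994 × 4 × 2 = 668 kips → 668 / 2 = 334 kips.
Bearing (1.2 l_c t F_u ≤ 2.4 d t F_u): upper limit = 2.4·1.125·0.25·65 = 43.87 kips.
  Edge l_c = 2.25 − 1.25/2 = 1.625 → r_n = 31.69 kips; interior l_c = 3.75 − 1.25 = 2.5 → r_n = 43.87 kips.
  R_n,bearing = 2·31.69 + 2·43.87 = 151.1 kips → 151.1 / 2 = 75.6 kips.
Bearing governs: 75.6 kips.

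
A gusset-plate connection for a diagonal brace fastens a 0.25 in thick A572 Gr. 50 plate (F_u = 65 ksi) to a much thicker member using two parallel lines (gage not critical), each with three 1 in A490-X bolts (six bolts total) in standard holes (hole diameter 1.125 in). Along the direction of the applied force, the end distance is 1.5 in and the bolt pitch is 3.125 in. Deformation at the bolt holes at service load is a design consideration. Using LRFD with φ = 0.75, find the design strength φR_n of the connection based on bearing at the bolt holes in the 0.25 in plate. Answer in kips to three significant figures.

Per bolt r_n = 1.2 l_c t F_u ≤ 2.4 d t F_u; upper limit = 2.4 × 1 × 0.25 × 65 = 39 kips.
Edge bolt: l_c = 1.5 − 1.125/2 = 0.9375 in → 1.2 × 0.9375 × 0.25 × 65 = 18.28 → r_n = 18.28 kips.
Interior bolts: l_c = 3.125 − 1.125 = 2 in → 1.2 × 2 × 0.25 × 65 = 39 → r_n = 39 kips.
R_n = 2 × 18.28 + 4 × 39 = 192.6 kips.
Design strength φR_n = 0.75 × 192.6 = 144 kips.

144 kips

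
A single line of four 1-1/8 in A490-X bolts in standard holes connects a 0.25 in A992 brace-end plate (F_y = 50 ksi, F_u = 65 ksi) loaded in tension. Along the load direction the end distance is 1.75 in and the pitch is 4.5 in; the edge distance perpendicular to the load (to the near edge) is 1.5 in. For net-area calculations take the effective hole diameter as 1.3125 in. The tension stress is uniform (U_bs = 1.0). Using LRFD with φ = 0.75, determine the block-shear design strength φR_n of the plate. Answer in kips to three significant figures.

88.2 kips

Shear plane L_v = 1.75 + 3·4.5 = 15.25 in; A_gv = 15.25 × 0.25 = 3.812 in².
A_nv = (15.25 − 3.5·1.3125) × 0.25 = 2.664 in².
A_nt = (1.5 − 0.5·1.3125) × 0.25 = 0.2109 in².
0.6 F_u A_nv = 103.9 kips; 0.6 F_y A_gv = 114.4 kips → shear rupture governs the shear term.
R_n = 103.9 + 1.0 × 65 × 0.2109 = 117.6 kips.
Design strength φR_n = 0.75 × 117.6 = 88.2 kips.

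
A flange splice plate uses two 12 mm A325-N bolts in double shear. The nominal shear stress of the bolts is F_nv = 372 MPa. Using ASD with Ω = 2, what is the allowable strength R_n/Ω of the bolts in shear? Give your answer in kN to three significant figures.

84.1 kN

A_b = π × 12² / 4 = 113.1 mm².
R_n = F_nv · A_b · n · n_s = 372 × 113.1 × 2 × 2 / 1000 = 168.3 kN.
Allowable strength R_n/Ω = 168.3 / 2 = 84.1 kN.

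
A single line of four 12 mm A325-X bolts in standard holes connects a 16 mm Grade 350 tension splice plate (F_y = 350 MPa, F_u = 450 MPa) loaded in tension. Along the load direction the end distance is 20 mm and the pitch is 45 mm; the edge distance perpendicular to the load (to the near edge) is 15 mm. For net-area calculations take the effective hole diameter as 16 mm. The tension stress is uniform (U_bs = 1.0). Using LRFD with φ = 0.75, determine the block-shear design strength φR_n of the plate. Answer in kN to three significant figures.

Shear plane L_v = 20 + 3·45 = 155 mm; A_gv = 155 × 16 = 2480 mm².
A_nv = (155 − 3.5·16) × 16 = 1584 mm².
A_nt = (15 − 0.5·16) × 16 = 112 mm².
0.6 F_u A_nv = 427.7 kN; 0.6 F_y A_gv = 520.8 kN → shear rupture governs the shear term.
R_n = 427.7 + 1.0 × 450 × 112 / 1000 = 478.1 kN.
Design strength φR_n = 0.75 × 478.1 = 359 kN.

359 kN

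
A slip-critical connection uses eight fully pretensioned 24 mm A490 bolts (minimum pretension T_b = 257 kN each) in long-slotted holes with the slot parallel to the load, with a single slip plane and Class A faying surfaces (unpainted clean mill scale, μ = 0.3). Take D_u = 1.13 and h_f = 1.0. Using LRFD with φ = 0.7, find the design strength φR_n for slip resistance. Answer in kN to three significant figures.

488 kN

R_n = μ · D_u · h_f · T_b · n_s · n_b = 0.3 × 1.13 × 1.0 × 257 × 1 × 8 = 697 kN.
Design strength φR_n = 0.7 × 697 = 488 kN.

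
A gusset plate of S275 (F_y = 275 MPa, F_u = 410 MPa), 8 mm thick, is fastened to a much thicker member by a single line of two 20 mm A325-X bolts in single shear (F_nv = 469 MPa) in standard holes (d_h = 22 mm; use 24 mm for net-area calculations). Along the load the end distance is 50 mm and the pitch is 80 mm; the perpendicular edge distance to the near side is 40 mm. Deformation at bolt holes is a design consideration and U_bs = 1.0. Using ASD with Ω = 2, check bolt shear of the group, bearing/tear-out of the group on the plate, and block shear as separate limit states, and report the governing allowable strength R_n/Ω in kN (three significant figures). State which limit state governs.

132 kN (block shear governs)

Bolt shear: A_b = π·20²/4 = 314.2 mm²; R_n = 469 × 314.2 × 2 × 1 / 1000 = 294.7 kN → 294.7 / 2 = 147 kN.
Bearing: edge l_c = 39, r_n = 153.5 kN; interior l_c = 58, r_n = 157.4 kN; R_n = 153.5 + 1·157.4 = 310.9 kN → 155 kN.
Block shear: A_gv = 1040, A_nv = 752, A_nt = 224 mm²; R_n = min(0.6F_uA_nv, 0.6F_yA_gv) + U_bs·F_u·A_nt = 263.4 kN → 132 kN.
Block shear governs: 132 kN.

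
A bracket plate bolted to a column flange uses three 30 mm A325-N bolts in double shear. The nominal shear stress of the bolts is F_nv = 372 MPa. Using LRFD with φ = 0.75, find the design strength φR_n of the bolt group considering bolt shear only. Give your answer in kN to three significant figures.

A_b = π × 30² / 4 = 706.9 mm².
R_n = F_nv · A_b · n · n_s = 372 × 706.9 × 3 × 2 / 1000 = 1578 kN.
Design strength φR_n = 0.75 × 1578 = 1180 kN.

1180 kN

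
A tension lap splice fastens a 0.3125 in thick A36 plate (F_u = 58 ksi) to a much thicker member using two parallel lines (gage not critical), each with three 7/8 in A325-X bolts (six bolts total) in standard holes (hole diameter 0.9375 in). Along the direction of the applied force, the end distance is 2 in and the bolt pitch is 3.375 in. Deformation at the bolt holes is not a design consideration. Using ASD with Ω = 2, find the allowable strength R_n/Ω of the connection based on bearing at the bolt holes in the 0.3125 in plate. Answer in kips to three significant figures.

137 kips

Per bolt r_n = 1.5 l_c t F_u ≤ 3.0 d t F_u; upper limit = 3.0 × 0.875 × 0.3125 × 58 = 47.58 kips.
Edge bolt: l_c = 2 − 0.9375/2 = 1.531 in → 1.5 × 1.531 × 0.3125 × 58 = 41.63 → r_n = 41.63 kips.
Interior bolts: l_c = 3.375 − 0.9375 = 2.438 in → 1.5 × 2.438 × 0.3125 × 58 = 66.27 → r_n = 47.58 kips.
R_n = 2 × 41.63 + 4 × 47.58 = 273.6 kips.
Allowable strength R_n/Ω = 273.6 / 2 = 137 kips.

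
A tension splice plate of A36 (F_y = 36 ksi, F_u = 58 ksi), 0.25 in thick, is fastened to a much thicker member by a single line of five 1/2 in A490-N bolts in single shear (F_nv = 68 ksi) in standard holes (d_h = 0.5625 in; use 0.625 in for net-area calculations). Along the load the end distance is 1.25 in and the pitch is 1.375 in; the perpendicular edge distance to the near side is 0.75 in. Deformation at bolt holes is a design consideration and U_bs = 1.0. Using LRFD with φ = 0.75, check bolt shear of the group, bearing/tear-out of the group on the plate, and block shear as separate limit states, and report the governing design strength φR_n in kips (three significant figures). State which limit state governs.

Bolt shear: A_b = π·0.5²/4 = 0.1963 in²; R_n = 68 × 0.1963 × 5 × 1 = 66.76 kips → 0.75 × 66.76 = 50.1 kips.
Bearing: edge l_c = 0.9688, r_n = 16.86 kips; interior l_c = 0.8125, r_n = 14.14 kips; R_n = 16.86 + 4·14.14 = 73.41 kips → 55.1 kips.
Block shear: A_gv = 1.688, A_nv = 0.9844, A_nt = 0.1094 in²; R_n = min(0.6F_uA_nv, 0.6F_yA_gv) + U_bs·F_u·A_nt = 40.6 kips → 30.4 kips.
Block shear governs: 30.4 kips.

30.4 kips (block shear governs)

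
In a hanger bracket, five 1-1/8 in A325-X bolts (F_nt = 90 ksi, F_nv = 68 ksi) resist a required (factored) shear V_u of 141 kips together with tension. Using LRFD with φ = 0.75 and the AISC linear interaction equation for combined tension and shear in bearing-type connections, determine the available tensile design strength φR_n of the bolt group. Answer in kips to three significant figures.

250 kips

A_b = π·1.125²/4 = 0.994 in²; f_rv = 141 / (5 × 0.994) = 28.37 ksi.
F'_nt = 1.3 F_nt − (F_nt / φF_nv) f_rv = 1.3·90 − (90/(0.75·68))·28.37 = 66.94 ksi, capped at F_nt → F'_nt = 66.94 ksi.
R_n = F'_nt · A_b · n = 66.94 × 0.994 × 5 = 332.7 kips.
Design strength φR_n = 0.75 × 332.7 = 250 kips.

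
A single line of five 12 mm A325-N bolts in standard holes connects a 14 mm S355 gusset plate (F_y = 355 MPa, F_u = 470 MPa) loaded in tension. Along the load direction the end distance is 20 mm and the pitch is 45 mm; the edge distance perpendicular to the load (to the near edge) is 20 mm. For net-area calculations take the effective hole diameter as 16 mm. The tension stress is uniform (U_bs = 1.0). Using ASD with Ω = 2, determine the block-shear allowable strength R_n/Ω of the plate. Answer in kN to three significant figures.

Shear plane L_v = 20 + 4·45 = 200 mm; A_gv = 200 × 14 = 2800 mm².
A_nv = (200 − 4.5·16) × 14 = 1792 mm².
A_nt = (20 − 0.5·16) × 14 = 168 mm².
0.6 F_u A_nv = 505.3 kN; 0.6 F_y A_gv = 596.4 kN → shear rupture governs the shear term.
R_n = 505.3 + 1.0 × 470 × 168 / 1000 = 584.3 kN.
Allowable strength R_n/Ω = 584.3 / 2 = 292 kN.

292 kN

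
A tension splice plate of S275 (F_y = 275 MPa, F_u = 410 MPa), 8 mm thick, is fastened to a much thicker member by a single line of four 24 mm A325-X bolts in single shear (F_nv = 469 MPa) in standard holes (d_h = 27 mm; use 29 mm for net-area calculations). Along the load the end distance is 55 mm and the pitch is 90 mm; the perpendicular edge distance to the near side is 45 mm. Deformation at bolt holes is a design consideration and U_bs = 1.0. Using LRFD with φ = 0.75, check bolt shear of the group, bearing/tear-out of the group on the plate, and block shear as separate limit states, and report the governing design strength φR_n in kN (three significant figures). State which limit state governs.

397 kN (block shear governs)

Bolt shear: A_b = π·24²/4 = 452.4 mm²; R_n = 469 × 452.4 × 4 × 1 / 1000 = 848.7 kN → 0.75 × 848.7 = 637 kN.
Bearing: edge l_c = 41.5, r_n = 163.3 kN; interior l_c = 63, r_n = 188.9 kN; R_n = 163.3 + 3·188.9 = 730.1 kN → 548 kN.
Block shear: A_gv = 2600, A_nv = 1788, A_nt = 244 mm²; R_n = min(0.6F_uA_nv, 0.6F_yA_gv) + U_bs·F_u·A_nt = 529 kN → 397 kN.
Block shear governs: 397 kN.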